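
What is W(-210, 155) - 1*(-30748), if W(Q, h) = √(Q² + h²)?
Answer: 30748 + 25*√109 ≈ 31009.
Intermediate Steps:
W(-210, 155) - 1*(-30748) = √((-210)² + 155²) - 1*(-30748) = √(44100 + 24025) + 30748 = √68125 + 30748 = 25*√109 + 30748 = 30748 + 25*√109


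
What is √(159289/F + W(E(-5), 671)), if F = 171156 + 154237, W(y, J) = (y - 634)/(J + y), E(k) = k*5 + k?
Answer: 7*I*√485076271987711/208576913 ≈ 0.73916*I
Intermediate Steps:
E(k) = 6*k (E(k) = 5*k + k = 6*k)
W(y, J) = (-634 + y)/(J + y)
F = 325393
√(159289/F + W(E(-5), 671)) = √(159289/325393 + (-634 + 6*(-5))/(671 + 6*(-5))) = √(159289*(1/325393) + (-634 - 30)/(671 - 30)) = √(159289/325393 - 664/641) = √(-113956703/208576913) = 7*I*√485076271987711/208576913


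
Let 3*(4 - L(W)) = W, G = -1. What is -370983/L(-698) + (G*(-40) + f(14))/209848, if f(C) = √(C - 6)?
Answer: -29193761669/18624010 + √2/104924 ≈ -1567.5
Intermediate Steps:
L(W) = 4 - W/3
f(C) = √(-6 + C)
-370983/L(-698) + (G*(-40) + f(14))/209848 = -370983/(4 - ⅓*(-698)) + (-1*(-40) + √(-6 + 14))/209848 = -370983/(4 + 698/3) + (40 + √8)*(1/209848) = -370983/710/3 + (40 + 2*√2)*(1/209848) = -370983*3/710 + (5/26231 + √2/104924) = -1112949/710 + (5/26231 + √2/104924) = -29193761669/18624010 + √2/104924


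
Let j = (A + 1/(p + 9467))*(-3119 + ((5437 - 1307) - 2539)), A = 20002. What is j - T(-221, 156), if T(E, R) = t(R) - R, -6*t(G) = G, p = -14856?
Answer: -164703326458/5389 ≈ -3.0563e+7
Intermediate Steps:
t(G) = -G/6
T(E, R) = -7*R/6 (T(E, R) = -R/6 - R = -7*R/6)
j = -164704307256/5389 (j = (20002 + 1/(-14856 + 9467))*(-3119 + ((5437 - 1307) - 2539)) = (20002 + 1/(-5389))*(-3119 + (4130 - 2539)) = (20002 - 1/5389)*(-3119 + 1591) = (107790777/5389)*(-1528) = -164704307256/5389 ≈ -3.0563e+7)
j - T(-221, 156) = -164704307256/5389 - (-7)*156/6 = -164704307256/5389 - 1*(-182) = -164704307256/5389 + 182 = -164703326458/5389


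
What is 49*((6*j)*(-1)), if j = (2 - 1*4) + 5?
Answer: -882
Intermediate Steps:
j = 3 (j = (2 - 4) + 5 = -2 + 5 = 3)
49*((6*j)*(-1)) = 49*((6*3)*(-1)) = 49*(18*(-1)) = 49*(-18) = -882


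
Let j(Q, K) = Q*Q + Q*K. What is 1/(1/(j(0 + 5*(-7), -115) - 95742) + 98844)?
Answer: 90492/8944591247 ≈ 1.0117e-5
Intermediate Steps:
j(Q, K) = Q² + K*Q
1/(1/(j(0 + 5*(-7), -115) - 95742) + 98844) = 1/(1/((0 + 5*(-7))*(-115 + (0 + 5*(-7))) - 95742) + 98844) = 1/(1/((0 - 35)*(-115 + (0 - 35)) - 95742) + 98844) = 1/(1/(-35*(-115 - 35) - 95742) + 98844) = 1/(1/(-35*(-150) - 95742) + 98844) = 1/(1/(5250 - 95742) + 98844) = 1/(1/(-90492) + 98844) = 1/(-1/90492 + 98844) = 1/(8944591247/90492) = 90492/8944591247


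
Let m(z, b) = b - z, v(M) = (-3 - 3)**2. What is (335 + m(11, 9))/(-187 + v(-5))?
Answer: -333/151 ≈ -2.2053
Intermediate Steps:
v(M) = 36 (v(M) = (-6)**2 = 36)
(335 + m(11, 9))/(-187 + v(-5)) = (335 + (9 - 1*11))/(-187 + 36) = (335 + (9 - 11))/(-151) = (335 - 2)*(-1/151) = 333*(-1/151) = -333/151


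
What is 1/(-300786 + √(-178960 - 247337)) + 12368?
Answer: 372988553947146/30157548031 - I*√426297/90472644093 ≈ 12368.0 - 7.2167e-9*I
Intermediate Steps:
1/(-300786 + √(-178960 - 247337)) + 12368 = 1/(-300786 + √(-426297)) + 12368 = 1/(-300786 + I*√426297) + 12368 = 12368 + 1/(-300786 + I*√426297)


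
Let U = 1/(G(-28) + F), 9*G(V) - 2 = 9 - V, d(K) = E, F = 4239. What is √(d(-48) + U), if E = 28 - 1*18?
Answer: √1620567190/12730 ≈ 3.1623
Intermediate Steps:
E = 10 (E = 28 - 18 = 10)
d(K) = 10
G(V) = 11/9 - V/9 (G(V) = 2/9 + (9 - V)/9 = 2/9 + (1 - V/9) = 11/9 - V/9)
U = 3/12730 (U = 1/((11/9 - ⅑*(-28)) + 4239) = 1/((11/9 + 28/9) + 4239) = 1/(13/3 + 4239) = 1/(12730/3) = 3/12730 ≈ 0.00023566)
√(d(-48) + U) = √(10 + 3/12730) = √(127303/12730) = √1620567190/12730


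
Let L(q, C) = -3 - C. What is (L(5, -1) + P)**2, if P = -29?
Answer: 961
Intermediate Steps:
(L(5, -1) + P)**2 = ((-3 - 1*(-1)) - 29)**2 = ((-3 + 1) - 29)**2 = (-2 - 29)**2 = (-31)**2 = 961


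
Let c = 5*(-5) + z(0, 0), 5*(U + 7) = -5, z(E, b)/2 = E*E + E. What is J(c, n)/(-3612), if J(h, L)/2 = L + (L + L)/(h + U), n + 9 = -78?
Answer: 899/19866 ≈ 0.045253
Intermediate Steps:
z(E, b) = 2*E + 2*E² (z(E, b) = 2*(E*E + E) = 2*(E² + E) = 2*(E + E²) = 2*E + 2*E²)
U = -8 (U = -7 + (⅕)*(-5) = -7 - 1 = -8)
n = -87 (n = -9 - 78 = -87)
c = -25 (c = 5*(-5) + 2*0*(1 + 0) = -25 + 2*0*1 = -25 + 0 = -25)
J(h, L) = 2*L + 4*L/(-8 + h) (J(h, L) = 2*(L + (L + L)/(h - 8)) = 2*(L + (2*L)/(-8 + h)) = 2*(L + 2*L/(-8 + h)) = 2*L + 4*L/(-8 + h))
J(c, n)/(-3612) = (2*(-87)*(-6 - 25)/(-8 - 25))/(-3612) = (2*(-87)*(-31)/(-33))*(-1/3612) = (2*(-87)*(-1/33)*(-31))*(-1/3612) = -1798/11*(-1/3612) = 899/19866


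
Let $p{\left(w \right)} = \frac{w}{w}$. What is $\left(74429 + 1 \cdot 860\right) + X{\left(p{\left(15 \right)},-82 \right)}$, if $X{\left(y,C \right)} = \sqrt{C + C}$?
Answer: $75289 + 2 i \sqrt{41} \approx 75289.0 + 12.806 i$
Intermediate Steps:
$p{\left(w \right)} = 1$
$X{\left(y,C \right)} = \sqrt{2} \sqrt{C}$ ($X{\left(y,C \right)} = \sqrt{2 C} = \sqrt{2} \sqrt{C}$)
$\left(74429 + 1 \cdot 860\right) + X{\left(p{\left(15 \right)},-82 \right)} = \left(74429 + 1 \cdot 860\right) + \sqrt{2} \sqrt{-82} = \left(74429 + 860\right) + \sqrt{2} i \sqrt{82} = 75289 + 2 i \sqrt{41}$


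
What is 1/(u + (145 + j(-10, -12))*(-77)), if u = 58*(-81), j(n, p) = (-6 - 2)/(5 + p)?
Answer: -1/15951 ≈ -6.2692e-5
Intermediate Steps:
j(n, p) = -8/(5 + p)
u = -4698
1/(u + (145 + j(-10, -12))*(-77)) = 1/(-4698 + (145 - 8/(5 - 12))*(-77)) = 1/(-4698 + (145 - 8/(-7))*(-77)) = 1/(-4698 + (145 - 8*(-⅐))*(-77)) = 1/(-4698 + (145 + 8/7)*(-77)) = 1/(-4698 + (1023/7)*(-77)) = 1/(-4698 - 11253) = 1/(-15951) = -1/15951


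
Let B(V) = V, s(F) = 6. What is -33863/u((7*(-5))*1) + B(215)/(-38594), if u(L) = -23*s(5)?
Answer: 14205206/57891 ≈ 245.38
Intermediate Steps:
u(L) = -138 (u(L) = -23*6 = -138)
-33863/u((7*(-5))*1) + B(215)/(-38594) = -33863/(-138) + 215/(-38594) = -33863*(-1/138) + 215*(-1/38594) = 33863/138 - 215/38594 = 14205206/57891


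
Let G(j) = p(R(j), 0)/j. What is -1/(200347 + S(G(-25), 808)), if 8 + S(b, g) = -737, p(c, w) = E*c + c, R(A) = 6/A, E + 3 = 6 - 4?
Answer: -1/199602 ≈ -5.0100e-6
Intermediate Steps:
E = -1 (E = -3 + (6 - 4) = -3 + 2 = -1)
p(c, w) = 0 (p(c, w) = -c + c = 0)
G(j) = 0 (G(j) = 0/j = 0)
S(b, g) = -745 (S(b, g) = -8 - 737 = -745)
-1/(200347 + S(G(-25), 808)) = -1/(200347 - 745) = -1/199602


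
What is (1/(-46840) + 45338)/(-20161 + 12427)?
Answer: -2123631919/362260560 ≈ -5.8622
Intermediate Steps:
(1/(-46840) + 45338)/(-20161 + 12427) = (-1/46840 + 45338)/(-7734) = (2123631919/46840)*(-1/7734) = -2123631919/362260560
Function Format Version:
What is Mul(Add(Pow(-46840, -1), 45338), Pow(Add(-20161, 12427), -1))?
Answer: Rational(-2123631919, 362260560) ≈ -5.8622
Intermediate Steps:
Mul(Add(Pow(-46840, -1), 45338), Pow(Add(-20161, 12427), -1)) = Mul(Add(Rational(-1, 46840), 45338), Pow(-7734, -1)) = Mul(Rational(2123631919, 46840), Rational(-1, 7734)) = Rational(-2123631919, 362260560)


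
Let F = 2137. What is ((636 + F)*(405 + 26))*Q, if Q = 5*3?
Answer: 17927445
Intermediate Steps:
Q = 15
((636 + F)*(405 + 26))*Q = ((636 + 2137)*(405 + 26))*15 = (2773*431)*15 = 1195163*15 = 17927445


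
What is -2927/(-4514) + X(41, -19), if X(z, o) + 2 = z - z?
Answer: -6101/4514 ≈ -1.3516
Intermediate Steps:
X(z, o) = -2 (X(z, o) = -2 + (z - z) = -2 + 0 = -2)
-2927/(-4514) + X(41, -19) = -2927/(-4514) - 2 = -2927*(-1/4514) - 2 = 2927/4514 - 2 = -6101/4514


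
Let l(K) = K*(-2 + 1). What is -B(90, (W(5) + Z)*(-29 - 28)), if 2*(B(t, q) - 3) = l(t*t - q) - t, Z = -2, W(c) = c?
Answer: 8355/2 ≈ 4177.5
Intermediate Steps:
l(K) = -K (l(K) = K*(-1) = -K)
B(t, q) = 3 + q/2 - t/2 - t²/2 (B(t, q) = 3 + (-(t*t - q) - t)/2 = 3 + (-(t² - q) - t)/2 = 3 + ((q - t²) - t)/2 = 3 + (q - t - t²)/2 = 3 + (q/2 - t/2 - t²/2) = 3 + q/2 - t/2 - t²/2)
-B(90, (W(5) + Z)*(-29 - 28)) = -(3 + ((5 - 2)*(-29 - 28))/2 - ½*90 - ½*90²) = -(3 + (3*(-57))/2 - 45 - ½*8100) = -(3 + (½)*(-171) - 45 - 4050) = -(3 - 171/2 - 45 - 4050) = -1*(-8355/2) = 8355/2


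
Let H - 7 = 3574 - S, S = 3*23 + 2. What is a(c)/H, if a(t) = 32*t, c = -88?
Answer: -1408/1755 ≈ -0.80228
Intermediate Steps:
S = 71 (S = 69 + 2 = 71)
H = 3510 (H = 7 + (3574 - 1*71) = 7 + (3574 - 71) = 7 + 3503 = 3510)
a(c)/H = (32*(-88))/3510 = -2816*1/3510 = -1408/1755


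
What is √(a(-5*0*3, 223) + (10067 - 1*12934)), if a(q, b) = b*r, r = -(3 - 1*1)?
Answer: I*√3313 ≈ 57.559*I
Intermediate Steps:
r = -2 (r = -(3 - 1) = -1*2 = -2)
a(q, b) = -2*b (a(q, b) = b*(-2) = -2*b)
√(a(-5*0*3, 223) + (10067 - 1*12934)) = √(-2*223 + (10067 - 1*12934)) = √(-446 + (10067 - 12934)) = √(-446 - 2867) = √(-3313) = I*√3313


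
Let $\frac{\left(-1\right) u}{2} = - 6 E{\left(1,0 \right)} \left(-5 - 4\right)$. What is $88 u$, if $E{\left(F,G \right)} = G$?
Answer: $0$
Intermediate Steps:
$u = 0$ ($u = - 2 \left(-6\right) 0 \left(-5 - 4\right) = - 2 \cdot 0 \left(-5 - 4\right) = - 2 \cdot 0 \left(-9\right) = \left(-2\right) 0 = 0$)
$88 u = 88 \cdot 0 = 0$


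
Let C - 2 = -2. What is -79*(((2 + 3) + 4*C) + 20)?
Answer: -1975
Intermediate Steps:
C = 0 (C = 2 - 2 = 0)
-79*(((2 + 3) + 4*C) + 20) = -79*(((2 + 3) + 4*0) + 20) = -79*((5 + 0) + 20) = -79*(5 + 20) = -79*25 = -1975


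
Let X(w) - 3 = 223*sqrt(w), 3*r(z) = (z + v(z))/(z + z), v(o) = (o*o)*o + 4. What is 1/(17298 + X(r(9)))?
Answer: 467127/8063314768 - 669*sqrt(1113)/8063314768 ≈ 5.5164e-5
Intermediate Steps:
v(o) = 4 + o**3 (v(o) = o**2*o + 4 = o**3 + 4 = 4 + o**3)
r(z) = (4 + z + z**3)/(6*z) (r(z) = ((z + (4 + z**3))/(z + z))/3 = ((4 + z + z**3)/((2*z)))/3 = ((4 + z + z**3)*(1/(2*z)))/3 = ((4 + z + z**3)/(2*z))/3 = (4 + z + z**3)/(6*z))
X(w) = 3 + 223*sqrt(w)
1/(17298 + X(r(9))) = 1/(17298 + (3 + 223*sqrt((1/6)*(4 + 9 + 9**3)/9))) = 1/(17298 + (3 + 223*sqrt((1/6)*(1/9)*(4 + 9 + 729)))) = 1/(17298 + (3 + 223*sqrt((1/6)*(1/9)*742))) = 1/(17298 + (3 + 223*sqrt(371/27))) = 1/(17298 + (3 + 223*(sqrt(1113)/9))) = 1/(17298 + (3 + 223*sqrt(1113)/9)) = 1/(17301 + 223*sqrt(1113)/9)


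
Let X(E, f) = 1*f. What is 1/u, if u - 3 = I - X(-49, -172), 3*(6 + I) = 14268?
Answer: 1/4925 ≈ 0.00020305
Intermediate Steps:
I = 4750 (I = -6 + (⅓)*14268 = -6 + 4756 = 4750)
X(E, f) = f
u = 4925 (u = 3 + (4750 - 1*(-172)) = 3 + (4750 + 172) = 3 + 4922 = 4925)
1/u = 1/4925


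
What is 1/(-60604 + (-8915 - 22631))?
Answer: -1/92150 ≈ -1.0852e-5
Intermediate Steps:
1/(-60604 + (-8915 - 22631)) = 1/(-60604 - 31546) = 1/(-92150) = -1/92150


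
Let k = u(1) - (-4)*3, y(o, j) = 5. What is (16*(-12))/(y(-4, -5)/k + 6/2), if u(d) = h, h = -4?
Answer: -1536/29 ≈ -52.966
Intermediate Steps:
u(d) = -4
k = 8 (k = -4 - (-4)*3 = -4 - 1*(-12) = -4 + 12 = 8)
(16*(-12))/(y(-4, -5)/k + 6/2) = (16*(-12))/(5/8 + 6/2) = -192/(5*(⅛) + 6*(½)) = -192/(5/8 + 3) = -192/29/8 = -192*8/29 = -1536/29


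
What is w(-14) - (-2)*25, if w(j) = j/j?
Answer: 51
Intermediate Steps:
w(j) = 1
w(-14) - (-2)*25 = 1 - (-2)*25 = 1 - 1*(-50) = 1 + 50 = 51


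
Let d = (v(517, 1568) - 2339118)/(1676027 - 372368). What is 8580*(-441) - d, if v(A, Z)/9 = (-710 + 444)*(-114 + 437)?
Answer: -548083970960/144851 ≈ -3.7838e+6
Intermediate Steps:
v(A, Z) = -773262 (v(A, Z) = 9*((-710 + 444)*(-114 + 437)) = 9*(-266*323) = 9*(-85918) = -773262)
d = -345820/144851 (d = (-773262 - 2339118)/(1676027 - 372368) = -3112380/1303659 = -3112380*1/1303659 = -345820/144851 ≈ -2.3874)
8580*(-441) - d = 8580*(-441) - 1*(-345820/144851) = -3783780 + 345820/144851 = -548083970960/144851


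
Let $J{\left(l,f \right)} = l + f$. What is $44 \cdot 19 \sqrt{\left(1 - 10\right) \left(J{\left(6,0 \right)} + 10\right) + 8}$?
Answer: $1672 i \sqrt{34} \approx 9749.3 i$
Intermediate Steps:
$J{\left(l,f \right)} = f + l$
$44 \cdot 19 \sqrt{\left(1 - 10\right) \left(J{\left(6,0 \right)} + 10\right) + 8} = 44 \cdot 19 \sqrt{\left(1 - 10\right) \left(\left(0 + 6\right) + 10\right) + 8} = 836 \sqrt{- 9 \left(6 + 10\right) + 8} = 836 \sqrt{\left(-9\right) 16 + 8} = 836 \sqrt{-144 + 8} = 836 \sqrt{-136} = 836 \cdot 2 i \sqrt{34} = 1672 i \sqrt{34}$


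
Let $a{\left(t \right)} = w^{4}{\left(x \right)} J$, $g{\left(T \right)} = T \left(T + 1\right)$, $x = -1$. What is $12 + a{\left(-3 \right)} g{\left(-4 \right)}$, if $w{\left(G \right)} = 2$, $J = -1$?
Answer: $-180$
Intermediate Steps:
$g{\left(T \right)} = T \left(1 + T\right)$
$a{\left(t \right)} = -16$ ($a{\left(t \right)} = 2^{4} \left(-1\right) = 16 \left(-1\right) = -16$)
$12 + a{\left(-3 \right)} g{\left(-4 \right)} = 12 - 16 \left(- 4 \left(1 - 4\right)\right) = 12 - 16 \left(\left(-4\right) \left(-3\right)\right) = 12 - 192 = -180$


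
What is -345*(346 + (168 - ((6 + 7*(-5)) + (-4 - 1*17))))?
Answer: -194580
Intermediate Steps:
-345*(346 + (168 - ((6 + 7*(-5)) + (-4 - 1*17)))) = -345*(346 + (168 - ((6 - 35) + (-4 - 17)))) = -345*(346 + (168 - (-29 - 21))) = -345*(346 + (168 - 1*(-50))) = -345*(346 + (168 + 50)) = -345*(346 + 218) = -345*564 = -194580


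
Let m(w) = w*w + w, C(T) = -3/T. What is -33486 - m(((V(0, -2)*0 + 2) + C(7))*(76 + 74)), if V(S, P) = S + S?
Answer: -4374864/49 ≈ -89283.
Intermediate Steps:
V(S, P) = 2*S
m(w) = w + w**2 (m(w) = w**2 + w = w + w**2)
-33486 - m(((V(0, -2)*0 + 2) + C(7))*(76 + 74)) = -33486 - (((2*0)*0 + 2) - 3/7)*(76 + 74)*(1 + (((2*0)*0 + 2) - 3/7)*(76 + 74)) = -33486 - ((0*0 + 2) - 3*1/7)*150*(1 + ((0*0 + 2) - 3*1/7)*150) = -33486 - ((0 + 2) - 3/7)*150*(1 + ((0 + 2) - 3/7)*150) = -33486 - (2 - 3/7)*150*(1 + (2 - 3/7)*150) = -33486 - (11/7)*150*(1 + (11/7)*150) = -33486 - 1650*(1 + 1650/7)/7 = -33486 - 1650*1657/(7*7) = -33486 - 1*2734050/49 = -33486 - 2734050/49 = -4374864/49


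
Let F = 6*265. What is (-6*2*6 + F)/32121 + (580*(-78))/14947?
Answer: -476821498/160037529 ≈ -2.9794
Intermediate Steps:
F = 1590
(-6*2*6 + F)/32121 + (580*(-78))/14947 = (-6*2*6 + 1590)/32121 + (580*(-78))/14947 = (-12*6 + 1590)*(1/32121) - 45240*1/14947 = (-72 + 1590)*(1/32121) - 45240/14947 = 1518*(1/32121) - 45240/14947 = 506/10707 - 45240/14947 = -476821498/160037529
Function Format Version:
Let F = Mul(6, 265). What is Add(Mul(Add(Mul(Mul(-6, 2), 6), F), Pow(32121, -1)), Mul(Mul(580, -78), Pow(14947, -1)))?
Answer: Rational(-476821498, 160037529) ≈ -2.9794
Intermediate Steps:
F = 1590
Add(Mul(Add(Mul(Mul(-6, 2), 6), F), Pow(32121, -1)), Mul(Mul(580, -78), Pow(14947, -1))) = Add(Mul(Add(Mul(Mul(-6, 2), 6), 1590), Pow(32121, -1)), Mul(Mul(580, -78), Pow(14947, -1))) = Add(Mul(Add(Mul(-12, 6), 1590), Rational(1, 32121)), Mul(-45240, Rational(1, 14947))) = Add(Mul(Add(-72, 1590), Rational(1, 32121)), Rational(-45240, 14947)) = Add(Mul(1518, Rational(1, 32121)), Rational(-45240, 14947)) = Add(Rational(506, 10707), Rational(-45240, 14947)) = Rational(-476821498, 160037529)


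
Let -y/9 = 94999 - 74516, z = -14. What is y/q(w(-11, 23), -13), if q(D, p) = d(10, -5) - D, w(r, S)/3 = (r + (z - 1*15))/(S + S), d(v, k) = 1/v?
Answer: -42399810/623 ≈ -68058.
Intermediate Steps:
w(r, S) = 3*(-29 + r)/(2*S) (w(r, S) = 3*((r + (-14 - 1*15))/(S + S)) = 3*((r + (-14 - 15))/((2*S))) = 3*((r - 29)*(1/(2*S))) = 3*((-29 + r)*(1/(2*S))) = 3*((-29 + r)/(2*S)) = 3*(-29 + r)/(2*S))
q(D, p) = ⅒ - D (q(D, p) = 1/10 - D = ⅒ - D)
y = -184347 (y = -9*(94999 - 74516) = -9*20483 = -184347)
y/q(w(-11, 23), -13) = -184347/(⅒ - 3*(-29 - 11)/(2*23)) = -184347/(⅒ - 3*(-40)/(2*23)) = -184347/(⅒ - 1*(-60/23)) = -184347/(⅒ + 60/23) = -184347/623/230 = -184347*230/623 = -42399810/623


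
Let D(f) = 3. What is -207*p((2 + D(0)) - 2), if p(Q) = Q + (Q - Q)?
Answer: -621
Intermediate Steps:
p(Q) = Q (p(Q) = Q + 0 = Q)
-207*p((2 + D(0)) - 2) = -207*((2 + 3) - 2) = -207*(5 - 2) = -207*3 = -621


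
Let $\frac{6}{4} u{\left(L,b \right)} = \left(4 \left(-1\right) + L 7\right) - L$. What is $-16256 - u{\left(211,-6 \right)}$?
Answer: $- \frac{51292}{3} \approx -17097.0$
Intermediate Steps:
$u{\left(L,b \right)} = - \frac{8}{3} + 4 L$ ($u{\left(L,b \right)} = \frac{2 \left(\left(4 \left(-1\right) + L 7\right) - L\right)}{3} = \frac{2 \left(\left(-4 + 7 L\right) - L\right)}{3} = \frac{2 \left(-4 + 6 L\right)}{3} = - \frac{8}{3} + 4 L$)
$-16256 - u{\left(211,-6 \right)} = -16256 - \left(- \frac{8}{3} + 4 \cdot 211\right) = -16256 - \left(- \frac{8}{3} + 844\right) = -16256 - \frac{2524}{3} = - \frac{51292}{3}$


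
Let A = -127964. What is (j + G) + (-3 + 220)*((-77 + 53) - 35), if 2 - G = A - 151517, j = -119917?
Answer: 146763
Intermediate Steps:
G = 279483 (G = 2 - (-127964 - 151517) = 2 - 1*(-279481) = 2 + 279481 = 279483)
(j + G) + (-3 + 220)*((-77 + 53) - 35) = (-119917 + 279483) + (-3 + 220)*((-77 + 53) - 35) = 159566 + 217*(-24 - 35) = 159566 + 217*(-59) = 159566 - 12803 = 146763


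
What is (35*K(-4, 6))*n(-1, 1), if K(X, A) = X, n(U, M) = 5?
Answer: -700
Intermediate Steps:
(35*K(-4, 6))*n(-1, 1) = (35*(-4))*5 = -140*5 = -700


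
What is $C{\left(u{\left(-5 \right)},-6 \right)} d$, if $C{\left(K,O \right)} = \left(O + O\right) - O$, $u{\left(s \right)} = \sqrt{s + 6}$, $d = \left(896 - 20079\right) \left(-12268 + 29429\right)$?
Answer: $1975196778$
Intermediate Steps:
$d = -329199463$ ($d = \left(-19183\right) 17161 = -329199463$)
$u{\left(s \right)} = \sqrt{6 + s}$
$C{\left(K,O \right)} = O$ ($C{\left(K,O \right)} = 2 O - O = O$)
$C{\left(u{\left(-5 \right)},-6 \right)} d = \left(-6\right) \left(-329199463\right) = 1975196778$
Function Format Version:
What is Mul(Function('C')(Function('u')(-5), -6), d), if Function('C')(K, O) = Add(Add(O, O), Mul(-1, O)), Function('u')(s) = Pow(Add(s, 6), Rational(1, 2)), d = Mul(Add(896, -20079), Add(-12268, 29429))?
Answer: 1975196778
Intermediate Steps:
d = -329199463 (d = Mul(-19183, 17161) = -329199463)
Function('u')(s) = Pow(Add(6, s), Rational(1, 2))
Function('C')(K, O) = O (Function('C')(K, O) = Add(Mul(2, O), Mul(-1, O)) = O)
Mul(Function('C')(Function('u')(-5), -6), d) = Mul(-6, -329199463) = 1975196778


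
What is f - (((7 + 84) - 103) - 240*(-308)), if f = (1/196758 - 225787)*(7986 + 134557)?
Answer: -6332544126790199/196758 ≈ -3.2184e+10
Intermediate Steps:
f = -6332529584799935/196758 (f = (1/196758 - 225787)*142543 = -44425398545/196758*142543 = -6332529584799935/196758 ≈ -3.2184e+10)
f - (((7 + 84) - 103) - 240*(-308)) = -6332529584799935/196758 - (((7 + 84) - 103) - 240*(-308)) = -6332529584799935/196758 - ((91 - 103) + 73920) = -6332529584799935/196758 - (-12 + 73920) = -6332529584799935/196758 - 1*73908 = -6332529584799935/196758 - 73908 = -6332544126790199/196758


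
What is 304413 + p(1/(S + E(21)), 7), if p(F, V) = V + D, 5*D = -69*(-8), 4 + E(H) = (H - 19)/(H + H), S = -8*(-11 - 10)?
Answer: 1522652/5 ≈ 3.0453e+5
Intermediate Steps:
S = 168 (S = -8*(-21) = 168)
E(H) = -4 + (-19 + H)/(2*H) (E(H) = -4 + (H - 19)/(H + H) = -4 + (-19 + H)/((2*H)) = -4 + (-19 + H)*(1/(2*H)) = -4 + (-19 + H)/(2*H))
D = 552/5 (D = (-69*(-8))/5 = (⅕)*552 = 552/5 ≈ 110.40)
p(F, V) = 552/5 + V (p(F, V) = V + 552/5 = 552/5 + V)
304413 + p(1/(S + E(21)), 7) = 304413 + (552/5 + 7) = 304413 + 587/5 = 1522652/5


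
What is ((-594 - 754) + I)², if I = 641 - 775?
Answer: 2196324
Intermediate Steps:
I = -134
((-594 - 754) + I)² = ((-594 - 754) - 134)² = (-1348 - 134)² = (-1482)² = 2196324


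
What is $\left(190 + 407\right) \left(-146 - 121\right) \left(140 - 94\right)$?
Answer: $-7332354$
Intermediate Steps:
$\left(190 + 407\right) \left(-146 - 121\right) \left(140 - 94\right) = 597 \left(\left(-267\right) 46\right) = 597 \left(-12282\right) = -7332354$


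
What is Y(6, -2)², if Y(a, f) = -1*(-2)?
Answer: 4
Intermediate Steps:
Y(a, f) = 2
Y(6, -2)² = 2² = 4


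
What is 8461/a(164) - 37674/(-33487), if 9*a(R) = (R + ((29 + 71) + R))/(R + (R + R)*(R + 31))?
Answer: 40879079087571/3583109 ≈ 1.1409e+7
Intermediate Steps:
a(R) = (100 + 2*R)/(9*(R + 2*R*(31 + R))) (a(R) = ((R + ((29 + 71) + R))/(R + (R + R)*(R + 31)))/9 = ((R + (100 + R))/(R + (2*R)*(31 + R)))/9 = ((100 + 2*R)/(R + 2*R*(31 + R)))/9 = (100 + 2*R)/(9*(R + 2*R*(31 + R))))
8461/a(164) - 37674/(-33487) = 8461/(((2/9)*(50 + 164)/(164*(63 + 2*164)))) - 37674/(-33487) = 8461/(((2/9)*(1/164)*214/(63 + 328))) - 37674*(-1/33487) = 8461/(((2/9)*(1/164)*214/391)) + 37674/33487 = 8461/(((2/9)*(1/164)*(1/391)*214)) + 37674/33487 = 8461/(107/144279) + 37674/33487 = 8461*(144279/107) + 37674/33487 = 1220744619/107 + 37674/33487 = 40879079087571/3583109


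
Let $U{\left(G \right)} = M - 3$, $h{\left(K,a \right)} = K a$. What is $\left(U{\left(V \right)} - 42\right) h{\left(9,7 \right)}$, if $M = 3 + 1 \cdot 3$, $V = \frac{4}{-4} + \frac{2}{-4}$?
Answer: $-2457$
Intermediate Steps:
$V = - \frac{3}{2}$ ($V = 4 \left(- \frac{1}{4}\right) + 2 \left(- \frac{1}{4}\right) = -1 - \frac{1}{2} = - \frac{3}{2} \approx -1.5$)
$M = 6$ ($M = 3 + 3 = 6$)
$U{\left(G \right)} = 3$ ($U{\left(G \right)} = 6 - 3 = 3$)
$\left(U{\left(V \right)} - 42\right) h{\left(9,7 \right)} = \left(3 - 42\right) 9 \cdot 7 = \left(-39\right) 63 = -2457$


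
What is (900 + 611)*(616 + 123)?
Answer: 1116629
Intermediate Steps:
(900 + 611)*(616 + 123) = 1511*739 = 1116629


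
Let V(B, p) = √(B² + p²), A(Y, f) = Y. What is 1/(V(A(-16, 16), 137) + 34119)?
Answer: 34119/1164087136 - 5*√761/1164087136 ≈ 2.9191e-5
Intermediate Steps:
1/(V(A(-16, 16), 137) + 34119) = 1/(√((-16)² + 137²) + 34119) = 1/(√(256 + 18769) + 34119) = 1/(√19025 + 34119) = 1/(5*√761 + 34119) = 1/(34119 + 5*√761)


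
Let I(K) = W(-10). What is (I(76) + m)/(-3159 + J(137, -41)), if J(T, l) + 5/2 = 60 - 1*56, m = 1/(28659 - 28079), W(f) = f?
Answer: 1933/610450 ≈ 0.0031665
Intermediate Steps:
I(K) = -10
m = 1/580 ≈ 0.0017241
J(T, l) = 3/2 (J(T, l) = -5/2 + (60 - 1*56) = -5/2 + (60 - 56) = -5/2 + 4 = 3/2)
(I(76) + m)/(-3159 + J(137, -41)) = (-10 + 1/580)/(-3159 + 3/2) = -5799/(580*(-6315/2)) = -5799/580*(-2/6315) = 1933/610450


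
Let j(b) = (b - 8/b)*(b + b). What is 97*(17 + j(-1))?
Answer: 291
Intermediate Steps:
j(b) = 2*b*(b - 8/b) (j(b) = (b - 8/b)*(2*b) = 2*b*(b - 8/b))
97*(17 + j(-1)) = 97*(17 + (-16 + 2*(-1)²)) = 97*(17 + (-16 + 2*1)) = 97*(17 + (-16 + 2)) = 97*(17 - 14) = 97*3 = 291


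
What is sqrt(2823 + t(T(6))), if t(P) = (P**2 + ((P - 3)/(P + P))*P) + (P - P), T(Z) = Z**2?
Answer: 3*sqrt(1838)/2 ≈ 64.308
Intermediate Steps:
t(P) = -3/2 + P**2 + P/2 (t(P) = (P**2 + ((-3 + P)/((2*P)))*P) + 0 = (P**2 + ((-3 + P)*(1/(2*P)))*P) + 0 = (P**2 + ((-3 + P)/(2*P))*P) + 0 = (P**2 + (-3/2 + P/2)) + 0 = (-3/2 + P**2 + P/2) + 0 = -3/2 + P**2 + P/2)
sqrt(2823 + t(T(6))) = sqrt(2823 + (-3/2 + (6**2)**2 + (1/2)*6**2)) = sqrt(2823 + (-3/2 + 36**2 + (1/2)*36)) = sqrt(2823 + (-3/2 + 1296 + 18)) = sqrt(2823 + 2625/2) = sqrt(8271/2) = 3*sqrt(1838)/2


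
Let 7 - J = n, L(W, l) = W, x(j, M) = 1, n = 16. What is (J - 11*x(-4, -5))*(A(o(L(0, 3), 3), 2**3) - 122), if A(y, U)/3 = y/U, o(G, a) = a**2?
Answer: 4745/2 ≈ 2372.5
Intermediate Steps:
J = -9 (J = 7 - 1*16 = 7 - 16 = -9)
A(y, U) = 3*y/U (A(y, U) = 3*(y/U) = 3*y/U)
(J - 11*x(-4, -5))*(A(o(L(0, 3), 3), 2**3) - 122) = (-9 - 11*1)*(3*3**2/2**3 - 122) = (-9 - 11)*(3*9/8 - 122) = -20*(3*9*(1/8) - 122) = -20*(27/8 - 122) = -20*(-949/8) = 4745/2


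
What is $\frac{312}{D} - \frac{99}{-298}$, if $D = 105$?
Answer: $\frac{34457}{10430} \approx 3.3036$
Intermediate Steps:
$\frac{312}{D} - \frac{99}{-298} = \frac{312}{105} - \frac{99}{-298} = 312 \cdot \frac{1}{105} - - \frac{99}{298} = \frac{104}{35} + \frac{99}{298} = \frac{34457}{10430}$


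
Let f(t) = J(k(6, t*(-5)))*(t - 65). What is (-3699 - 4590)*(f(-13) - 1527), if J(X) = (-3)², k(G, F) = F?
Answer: 18476181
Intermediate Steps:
J(X) = 9
f(t) = -585 + 9*t (f(t) = 9*(t - 65) = 9*(-65 + t) = -585 + 9*t)
(-3699 - 4590)*(f(-13) - 1527) = (-3699 - 4590)*((-585 + 9*(-13)) - 1527) = -8289*((-585 - 117) - 1527) = -8289*(-702 - 1527) = -8289*(-2229) = 18476181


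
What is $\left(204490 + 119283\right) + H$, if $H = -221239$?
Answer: $102534$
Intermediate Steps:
$\left(204490 + 119283\right) + H = \left(204490 + 119283\right) - 221239 = 323773 - 221239 = 102534$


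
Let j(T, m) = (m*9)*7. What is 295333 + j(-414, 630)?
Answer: 335023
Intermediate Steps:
j(T, m) = 63*m (j(T, m) = (9*m)*7 = 63*m)
295333 + j(-414, 630) = 295333 + 63*630 = 295333 + 39690 = 335023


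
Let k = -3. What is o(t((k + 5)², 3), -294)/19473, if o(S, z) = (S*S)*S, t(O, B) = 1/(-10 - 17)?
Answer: -1/383287059 ≈ -2.6090e-9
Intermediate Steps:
t(O, B) = -1/27 (t(O, B) = 1/(-27) = -1/27)
o(S, z) = S³ (o(S, z) = S²*S = S³)
o(t((k + 5)², 3), -294)/19473 = (-1/27)³/19473 = -1/19683*1/19473 = -1/383287059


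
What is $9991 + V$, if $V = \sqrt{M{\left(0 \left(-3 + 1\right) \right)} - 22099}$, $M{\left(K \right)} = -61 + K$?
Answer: $9991 + 4 i \sqrt{1385} \approx 9991.0 + 148.86 i$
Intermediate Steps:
$V = 4 i \sqrt{1385}$ ($V = \sqrt{\left(-61 + 0 \left(-3 + 1\right)\right) - 22099} = \sqrt{\left(-61 + 0 \left(-2\right)\right) - 22099} = \sqrt{\left(-61 + 0\right) - 22099} = \sqrt{-61 - 22099} = \sqrt{-22160} = 4 i \sqrt{1385} \approx 148.86 i$)
$9991 + V = 9991 + 4 i \sqrt{1385}$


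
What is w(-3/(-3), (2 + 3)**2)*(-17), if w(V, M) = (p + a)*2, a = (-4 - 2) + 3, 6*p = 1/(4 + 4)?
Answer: 2431/24 ≈ 101.29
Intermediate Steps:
p = 1/48 (p = 1/(6*(4 + 4)) = (1/6)/8 = (1/6)*(1/8) = 1/48 ≈ 0.020833)
a = -3 (a = -6 + 3 = -3)
w(V, M) = -143/24 (w(V, M) = (1/48 - 3)*2 = -143/48*2 = -143/24)
w(-3/(-3), (2 + 3)**2)*(-17) = -143/24*(-17) = 2431/24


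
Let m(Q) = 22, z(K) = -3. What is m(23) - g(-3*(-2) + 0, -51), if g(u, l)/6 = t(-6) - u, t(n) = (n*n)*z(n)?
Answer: 706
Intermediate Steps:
t(n) = -3*n² (t(n) = (n*n)*(-3) = n²*(-3) = -3*n²)
g(u, l) = -648 - 6*u (g(u, l) = 6*(-3*(-6)² - u) = 6*(-3*36 - u) = 6*(-108 - u) = -648 - 6*u)
m(23) - g(-3*(-2) + 0, -51) = 22 - (-648 - 6*(-3*(-2) + 0)) = 22 - (-648 - 6*(6 + 0)) = 22 - (-648 - 6*6) = 22 - (-648 - 36) = 22 - 1*(-684) = 22 + 684 = 706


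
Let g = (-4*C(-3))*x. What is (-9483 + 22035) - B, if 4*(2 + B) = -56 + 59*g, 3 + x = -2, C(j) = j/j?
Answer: 12273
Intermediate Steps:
C(j) = 1
x = -5 (x = -3 - 2 = -5)
g = 20 (g = -4*1*(-5) = -4*(-5) = 20)
B = 279 (B = -2 + (-56 + 59*20)/4 = -2 + (-56 + 1180)/4 = -2 + (¼)*1124 = -2 + 281 = 279)
(-9483 + 22035) - B = (-9483 + 22035) - 1*279 = 12552 - 279 = 12273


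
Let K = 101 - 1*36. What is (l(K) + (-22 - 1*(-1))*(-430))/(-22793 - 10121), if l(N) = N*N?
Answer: -13255/32914 ≈ -0.40272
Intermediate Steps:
K = 65 (K = 101 - 36 = 65)
l(N) = N**2
(l(K) + (-22 - 1*(-1))*(-430))/(-22793 - 10121) = (65**2 + (-22 - 1*(-1))*(-430))/(-22793 - 10121) = (4225 + (-22 + 1)*(-430))/(-32914) = (4225 - 21*(-430))*(-1/32914) = (4225 + 9030)*(-1/32914) = 13255*(-1/32914) = -13255/32914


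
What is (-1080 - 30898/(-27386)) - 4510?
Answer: -76528421/13693 ≈ -5588.9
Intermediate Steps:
(-1080 - 30898/(-27386)) - 4510 = (-1080 - 30898*(-1/27386)) - 4510 = (-1080 + 15449/13693) - 4510 = -14772991/13693 - 4510 = -76528421/13693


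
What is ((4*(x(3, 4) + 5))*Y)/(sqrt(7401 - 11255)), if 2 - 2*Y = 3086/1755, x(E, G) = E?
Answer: -3392*I*sqrt(3854)/3381885 ≈ -0.062266*I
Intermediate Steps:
Y = 212/1755 (Y = 1 - 1543/1755 = 212/1755 ≈ 0.12080)
((4*(x(3, 4) + 5))*Y)/(sqrt(7401 - 11255)) = ((4*(3 + 5))*(212/1755))/(sqrt(7401 - 11255)) = ((4*8)*(212/1755))/(sqrt(-3854)) = (32*(212/1755))/((I*sqrt(3854))) = 6784*(-I*sqrt(3854)/3854)/1755 = -3392*I*sqrt(3854)/3381885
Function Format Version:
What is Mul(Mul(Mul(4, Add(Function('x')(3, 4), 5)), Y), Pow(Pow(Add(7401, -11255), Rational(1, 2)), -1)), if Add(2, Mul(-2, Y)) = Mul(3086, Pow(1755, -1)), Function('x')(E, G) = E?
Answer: Mul(Rational(-3392, 3381885), I, Pow(3854, Rational(1, 2))) ≈ Mul(-0.062266, I)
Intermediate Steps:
Y = Rational(212, 1755) (Y = Add(1, Mul(Rational(-1, 2), Mul(3086, Pow(1755, -1)))) = Add(1, Mul(Rational(-1, 2), Mul(3086, Rational(1, 1755)))) = Add(1, Mul(Rational(-1, 2), Rational(3086, 1755))) = Add(1, Rational(-1543, 1755)) = Rational(212, 1755) ≈ 0.12080)
Mul(Mul(Mul(4, Add(Function('x')(3, 4), 5)), Y), Pow(Pow(Add(7401, -11255), Rational(1, 2)), -1)) = Mul(Mul(Mul(4, Add(3, 5)), Rational(212, 1755)), Pow(Pow(Add(7401, -11255), Rational(1, 2)), -1)) = Mul(Mul(Mul(4, 8), Rational(212, 1755)), Pow(Pow(-3854, Rational(1, 2)), -1)) = Mul(Mul(32, Rational(212, 1755)), Pow(Mul(I, Pow(3854, Rational(1, 2))), -1)) = Mul(Rational(6784, 1755), Mul(Rational(-1, 3854), I, Pow(3854, Rational(1, 2)))) = Mul(Rational(-3392, 3381885), I, Pow(3854, Rational(1, 2)))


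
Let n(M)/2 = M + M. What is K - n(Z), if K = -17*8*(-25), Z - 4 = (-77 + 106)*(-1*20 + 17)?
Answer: 3732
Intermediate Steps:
Z = -83 (Z = 4 + (-77 + 106)*(-1*20 + 17) = 4 + 29*(-20 + 17) = 4 + 29*(-3) = 4 - 87 = -83)
K = 3400 (K = -136*(-25) = 3400)
n(M) = 4*M (n(M) = 2*(M + M) = 2*(2*M) = 4*M)
K - n(Z) = 3400 - 4*(-83) = 3400 - 1*(-332) = 3400 + 332 = 3732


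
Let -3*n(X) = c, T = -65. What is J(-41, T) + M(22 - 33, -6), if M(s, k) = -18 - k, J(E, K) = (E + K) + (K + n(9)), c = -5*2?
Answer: -539/3 ≈ -179.67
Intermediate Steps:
c = -10
n(X) = 10/3 (n(X) = -1/3*(-10) = 10/3)
J(E, K) = 10/3 + E + 2*K (J(E, K) = (E + K) + (K + 10/3) = (E + K) + (10/3 + K) = 10/3 + E + 2*K)
J(-41, T) + M(22 - 33, -6) = (10/3 - 41 + 2*(-65)) + (-18 - 1*(-6)) = (10/3 - 41 - 130) + (-18 + 6) = -503/3 - 12 = -539/3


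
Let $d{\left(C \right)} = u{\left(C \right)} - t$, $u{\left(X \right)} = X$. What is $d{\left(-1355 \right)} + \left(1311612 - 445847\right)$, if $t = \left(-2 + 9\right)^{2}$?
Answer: $864361$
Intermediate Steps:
$t = 49$ ($t = 7^{2} = 49$)
$d{\left(C \right)} = -49 + C$ ($d{\left(C \right)} = C - 49 = -49 + C$)
$d{\left(-1355 \right)} + \left(1311612 - 445847\right) = \left(-49 - 1355\right) + \left(1311612 - 445847\right) = -1404 + \left(1311612 - 445847\right) = -1404 + 865765 = 864361$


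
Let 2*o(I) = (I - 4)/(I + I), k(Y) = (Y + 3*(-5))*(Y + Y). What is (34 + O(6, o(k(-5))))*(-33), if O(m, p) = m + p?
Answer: -265617/200 ≈ -1328.1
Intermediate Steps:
k(Y) = 2*Y*(-15 + Y) (k(Y) = (Y - 15)*(2*Y) = (-15 + Y)*(2*Y) = 2*Y*(-15 + Y))
o(I) = (-4 + I)/(4*I) (o(I) = ((I - 4)/(I + I))/2 = ((-4 + I)/((2*I)))/2 = ((-4 + I)*(1/(2*I)))/2 = ((-4 + I)/(2*I))/2 = (-4 + I)/(4*I))
(34 + O(6, o(k(-5))))*(-33) = (34 + (6 + (-4 + 2*(-5)*(-15 - 5))/(4*((2*(-5)*(-15 - 5))))))*(-33) = (34 + (6 + (-4 + 2*(-5)*(-20))/(4*((2*(-5)*(-20))))))*(-33) = (34 + (6 + (¼)*(-4 + 200)/200))*(-33) = (34 + (6 + (¼)*(1/200)*196))*(-33) = (34 + (6 + 49/200))*(-33) = (34 + 1249/200)*(-33) = (8049/200)*(-33) = -265617/200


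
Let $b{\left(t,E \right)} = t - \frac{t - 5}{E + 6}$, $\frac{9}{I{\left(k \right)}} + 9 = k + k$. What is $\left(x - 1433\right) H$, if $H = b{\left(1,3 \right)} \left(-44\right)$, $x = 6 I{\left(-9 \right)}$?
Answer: $\frac{820820}{9} \approx 91202.0$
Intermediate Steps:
$I{\left(k \right)} = \frac{9}{-9 + 2 k}$ ($I{\left(k \right)} = \frac{9}{-9 + \left(k + k\right)} = \frac{9}{-9 + 2 k}$)
$b{\left(t,E \right)} = t - \frac{-5 + t}{6 + E}$
$x = -2$ ($x = 6 \frac{9}{-9 + 2 \left(-9\right)} = 6 \frac{9}{-9 - 18} = 6 \frac{9}{-27} = 6 \cdot 9 \left(- \frac{1}{27}\right) = 6 \left(- \frac{1}{3}\right) = -2$)
$H = - \frac{572}{9}$ ($H = \frac{5 + 5 \cdot 1 + 3 \cdot 1}{6 + 3} \left(-44\right) = \frac{5 + 5 + 3}{9} \left(-44\right) = \frac{1}{9} \cdot 13 \left(-44\right) = \frac{13}{9} \left(-44\right) = - \frac{572}{9} \approx -63.556$)
$\left(x - 1433\right) H = \left(-2 - 1433\right) \left(- \frac{572}{9}\right) = \left(-1435\right) \left(- \frac{572}{9}\right) = \frac{820820}{9}$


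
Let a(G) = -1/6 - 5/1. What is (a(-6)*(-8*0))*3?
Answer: 0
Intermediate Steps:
a(G) = -31/6 (a(G) = -1*⅙ - 5*1 = -⅙ - 5 = -31/6)
(a(-6)*(-8*0))*3 = -(-124)*0/3*3 = -31/6*0*3 = 0*3 = 0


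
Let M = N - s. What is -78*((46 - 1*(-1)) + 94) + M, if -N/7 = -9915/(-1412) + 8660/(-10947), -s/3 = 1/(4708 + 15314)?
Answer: -569532692420897/51580556268 ≈ -11042.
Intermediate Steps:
s = -1/6674 (s = -3/(4708 + 15314) = -3/20022 = -3*1/20022 = -1/6674 ≈ -0.00014984)
N = -674181095/15457164 (N = -7*(-9915/(-1412) + 8660/(-10947)) = -7*(-9915*(-1/1412) + 8660*(-1/10947)) = -7*(9915/1412 - 8660/10947) = -7*96311585/15457164 = -674181095/15457164 ≈ -43.616)
M = -2249734585433/51580556268 (M = -674181095/15457164 - 1*(-1/6674) = -674181095/15457164 + 1/6674 = -2249734585433/51580556268 ≈ -43.616)
-78*((46 - 1*(-1)) + 94) + M = -78*((46 - 1*(-1)) + 94) - 2249734585433/51580556268 = -78*((46 + 1) + 94) - 2249734585433/51580556268 = -78*(47 + 94) - 2249734585433/51580556268 = -78*141 - 2249734585433/51580556268 = -10998 - 2249734585433/51580556268 = -569532692420897/51580556268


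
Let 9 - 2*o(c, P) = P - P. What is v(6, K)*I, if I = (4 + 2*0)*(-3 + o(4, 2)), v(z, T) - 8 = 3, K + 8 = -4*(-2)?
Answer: 66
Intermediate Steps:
K = 0 (K = -8 - 4*(-2) = -8 + 8 = 0)
v(z, T) = 11 (v(z, T) = 8 + 3 = 11)
o(c, P) = 9/2 (o(c, P) = 9/2 - (P - P)/2 = 9/2 - 1/2*0 = 9/2 + 0 = 9/2)
I = 6 (I = (4 + 2*0)*(-3 + 9/2) = (4 + 0)*(3/2) = 4*(3/2) = 6)
v(6, K)*I = 11*6 = 66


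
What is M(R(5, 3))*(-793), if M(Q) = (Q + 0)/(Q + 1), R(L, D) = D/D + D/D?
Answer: -1586/3 ≈ -528.67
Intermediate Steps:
R(L, D) = 2 (R(L, D) = 1 + 1 = 2)
M(Q) = Q/(1 + Q)
M(R(5, 3))*(-793) = (2/(1 + 2))*(-793) = (2/3)*(-793) = (2*(⅓))*(-793) = (⅔)*(-793) = -1586/3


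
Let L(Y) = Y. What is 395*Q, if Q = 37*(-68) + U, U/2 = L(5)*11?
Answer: -950370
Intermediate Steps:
U = 110 (U = 2*(5*11) = 2*55 = 110)
Q = -2406 (Q = 37*(-68) + 110 = -2516 + 110 = -2406)
395*Q = 395*(-2406) = -950370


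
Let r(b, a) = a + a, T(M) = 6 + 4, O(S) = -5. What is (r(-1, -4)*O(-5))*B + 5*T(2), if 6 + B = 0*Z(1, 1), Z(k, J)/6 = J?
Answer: -190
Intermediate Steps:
Z(k, J) = 6*J
T(M) = 10
B = -6 (B = -6 + 0*(6*1) = -6 + 0*6 = -6 + 0 = -6)
r(b, a) = 2*a
(r(-1, -4)*O(-5))*B + 5*T(2) = ((2*(-4))*(-5))*(-6) + 5*10 = -8*(-5)*(-6) + 50 = 40*(-6) + 50 = -240 + 50 = -190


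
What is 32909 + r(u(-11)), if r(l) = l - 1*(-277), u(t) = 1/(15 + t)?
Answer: 132745/4 ≈ 33186.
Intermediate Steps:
r(l) = 277 + l (r(l) = l + 277 = 277 + l)
32909 + r(u(-11)) = 32909 + (277 + 1/(15 - 11)) = 32909 + (277 + 1/4) = 32909 + (277 + ¼) = 32909 + 1109/4 = 132745/4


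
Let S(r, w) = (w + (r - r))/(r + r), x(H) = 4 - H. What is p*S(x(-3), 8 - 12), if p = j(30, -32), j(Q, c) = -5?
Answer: 10/7 ≈ 1.4286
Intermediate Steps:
S(r, w) = w/(2*r) (S(r, w) = (w + 0)/((2*r)) = w*(1/(2*r)) = w/(2*r))
p = -5
p*S(x(-3), 8 - 12) = -5*(8 - 12)/(2*(4 - 1*(-3))) = -5*(-4)/(2*(4 + 3)) = -5*(-4)/(2*7) = -5*(-2/7) = 10/7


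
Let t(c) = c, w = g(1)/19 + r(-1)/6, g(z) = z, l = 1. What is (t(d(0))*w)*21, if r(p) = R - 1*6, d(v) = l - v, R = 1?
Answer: -623/38 ≈ -16.395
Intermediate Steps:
d(v) = 1 - v
r(p) = -5 (r(p) = 1 - 1*6 = 1 - 6 = -5)
w = -89/114 (w = 1/19 - 5/6 = -89/114 ≈ -0.78070)
(t(d(0))*w)*21 = ((1 - 1*0)*(-89/114))*21 = ((1 + 0)*(-89/114))*21 = (1*(-89/114))*21 = -89/114*21 = -623/38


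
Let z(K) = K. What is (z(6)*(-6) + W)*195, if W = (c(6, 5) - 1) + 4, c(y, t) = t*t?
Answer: -1560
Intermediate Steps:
c(y, t) = t²
W = 28 (W = (5² - 1) + 4 = (25 - 1) + 4 = 24 + 4 = 28)
(z(6)*(-6) + W)*195 = (6*(-6) + 28)*195 = (-36 + 28)*195 = -8*195 = -1560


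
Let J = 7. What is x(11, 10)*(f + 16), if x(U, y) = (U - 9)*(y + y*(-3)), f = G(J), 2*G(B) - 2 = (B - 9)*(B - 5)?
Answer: -600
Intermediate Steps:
G(B) = 1 + (-9 + B)*(-5 + B)/2 (G(B) = 1 + ((B - 9)*(B - 5))/2 = 1 + ((-9 + B)*(-5 + B))/2 = 1 + (-9 + B)*(-5 + B)/2)
f = -1 (f = 47/2 + (½)*7² - 7*7 = 47/2 + (½)*49 - 49 = 47/2 + 49/2 - 49 = -1)
x(U, y) = -2*y*(-9 + U) (x(U, y) = (-9 + U)*(y - 3*y) = (-9 + U)*(-2*y) = -2*y*(-9 + U))
x(11, 10)*(f + 16) = (2*10*(9 - 1*11))*(-1 + 16) = (2*10*(9 - 11))*15 = (2*10*(-2))*15 = -40*15 = -600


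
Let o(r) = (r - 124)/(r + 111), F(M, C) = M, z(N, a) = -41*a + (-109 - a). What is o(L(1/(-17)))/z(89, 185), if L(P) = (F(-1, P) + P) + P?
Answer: 2127/14717972 ≈ 0.00014452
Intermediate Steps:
z(N, a) = -109 - 42*a
L(P) = -1 + 2*P (L(P) = (-1 + P) + P = -1 + 2*P)
o(r) = (-124 + r)/(111 + r)
o(L(1/(-17)))/z(89, 185) = ((-124 + (-1 + 2/(-17)))/(111 + (-1 + 2/(-17))))/(-109 - 42*185) = ((-124 + (-1 + 2*(-1/17)))/(111 + (-1 + 2*(-1/17))))/(-109 - 7770) = ((-124 + (-1 - 2/17))/(111 + (-1 - 2/17)))/(-7879) = ((-124 - 19/17)/(111 - 19/17))*(-1/7879) = (-2127/17/(1868/17))*(-1/7879) = ((17/1868)*(-2127/17))*(-1/7879) = -2127/1868*(-1/7879) = 2127/14717972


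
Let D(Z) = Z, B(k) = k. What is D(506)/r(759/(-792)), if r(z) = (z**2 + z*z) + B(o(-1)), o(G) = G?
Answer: 145728/241 ≈ 604.68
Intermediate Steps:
r(z) = -1 + 2*z**2 (r(z) = (z**2 + z*z) - 1 = (z**2 + z**2) - 1 = 2*z**2 - 1 = -1 + 2*z**2)
D(506)/r(759/(-792)) = 506/(-1 + 2*(759/(-792))**2) = 506/(-1 + 2*(759*(-1/792))**2) = 506/(-1 + 2*(-23/24)**2) = 506/(-1 + 2*(529/576)) = 506/(-1 + 529/288) = 506/(241/288) = 506*(288/241) = 145728/241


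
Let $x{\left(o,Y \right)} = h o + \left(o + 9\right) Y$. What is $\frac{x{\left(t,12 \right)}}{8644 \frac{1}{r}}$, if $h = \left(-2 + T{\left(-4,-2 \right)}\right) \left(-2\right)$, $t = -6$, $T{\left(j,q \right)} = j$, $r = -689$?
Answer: $\frac{6201}{2161} \approx 2.8695$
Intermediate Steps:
$h = 12$ ($h = \left(-2 - 4\right) \left(-2\right) = \left(-6\right) \left(-2\right) = 12$)
$x{\left(o,Y \right)} = 12 o + Y \left(9 + o\right)$ ($x{\left(o,Y \right)} = 12 o + \left(o + 9\right) Y = 12 o + \left(9 + o\right) Y = 12 o + Y \left(9 + o\right)$)
$\frac{x{\left(t,12 \right)}}{8644 \frac{1}{r}} = \frac{9 \cdot 12 + 12 \left(-6\right) + 12 \left(-6\right)}{8644 \frac{1}{-689}} = \frac{108 - 72 - 72}{8644 \left(- \frac{1}{689}\right)} = - \frac{36}{- \frac{8644}{689}} = \left(-36\right) \left(- \frac{689}{8644}\right) = \frac{6201}{2161}$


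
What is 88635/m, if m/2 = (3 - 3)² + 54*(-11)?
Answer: -29545/396 ≈ -74.609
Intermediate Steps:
m = -1188 (m = 2*((3 - 3)² + 54*(-11)) = 2*(0² - 594) = 2*(0 - 594) = 2*(-594) = -1188)
88635/m = 88635/(-1188) = 88635*(-1/1188) = -29545/396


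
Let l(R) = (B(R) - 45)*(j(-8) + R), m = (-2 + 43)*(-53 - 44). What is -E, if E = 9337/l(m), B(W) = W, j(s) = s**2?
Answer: -9337/15738086 ≈ -0.00059327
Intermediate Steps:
m = -3977 (m = 41*(-97) = -3977)
l(R) = (-45 + R)*(64 + R) (l(R) = (R - 45)*((-8)**2 + R) = (-45 + R)*(64 + R))
E = 9337/15738086 (E = 9337/(-2880 + (-3977)**2 + 19*(-3977)) = 9337/(-2880 + 15816529 - 75563) = 9337/15738086 ≈ 0.00059327)
-E = -1*9337/15738086 = -9337/15738086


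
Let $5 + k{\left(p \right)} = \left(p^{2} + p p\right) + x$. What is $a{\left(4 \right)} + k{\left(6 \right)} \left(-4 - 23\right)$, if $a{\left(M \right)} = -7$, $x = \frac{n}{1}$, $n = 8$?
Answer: $-2032$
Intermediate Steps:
$x = 8$ ($x = \frac{8}{1} = 8 \cdot 1 = 8$)
$k{\left(p \right)} = 3 + 2 p^{2}$ ($k{\left(p \right)} = -5 + \left(\left(p^{2} + p p\right) + 8\right) = -5 + \left(\left(p^{2} + p^{2}\right) + 8\right) = -5 + \left(2 p^{2} + 8\right) = -5 + \left(8 + 2 p^{2}\right) = 3 + 2 p^{2}$)
$a{\left(4 \right)} + k{\left(6 \right)} \left(-4 - 23\right) = -7 + \left(3 + 2 \cdot 6^{2}\right) \left(-4 - 23\right) = -7 + \left(3 + 2 \cdot 36\right) \left(-4 - 23\right) = -7 + \left(3 + 72\right) \left(-27\right) = -7 + 75 \left(-27\right) = -7 - 2025 = -2032$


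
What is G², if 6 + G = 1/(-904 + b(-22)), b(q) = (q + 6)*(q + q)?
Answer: 1442401/40000 ≈ 36.060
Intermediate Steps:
b(q) = 2*q*(6 + q) (b(q) = (6 + q)*(2*q) = 2*q*(6 + q))
G = -1201/200 (G = -6 + 1/(-904 + 2*(-22)*(6 - 22)) = -6 + 1/(-904 + 2*(-22)*(-16)) = -6 + 1/(-904 + 704) = -6 + 1/(-200) = -6 - 1/200 = -1201/200 ≈ -6.0050)
G² = (-1201/200)² = 1442401/40000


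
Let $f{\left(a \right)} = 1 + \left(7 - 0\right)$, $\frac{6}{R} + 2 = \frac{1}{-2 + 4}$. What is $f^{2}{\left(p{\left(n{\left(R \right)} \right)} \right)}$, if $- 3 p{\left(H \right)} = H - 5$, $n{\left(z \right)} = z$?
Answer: $64$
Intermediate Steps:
$R = -4$ ($R = \frac{6}{-2 + \frac{1}{-2 + 4}} = \frac{6}{-2 + \frac{1}{2}} = \frac{6}{- \frac{3}{2}} = 6 \left(- \frac{2}{3}\right) = -4$)
$p{\left(H \right)} = \frac{5}{3} - \frac{H}{3}$ ($p{\left(H \right)} = - \frac{H - 5}{3} = - \frac{-5 + H}{3} = \frac{5}{3} - \frac{H}{3}$)
$f{\left(a \right)} = 8$ ($f{\left(a \right)} = 1 + \left(7 + 0\right) = 1 + 7 = 8$)
$f^{2}{\left(p{\left(n{\left(R \right)} \right)} \right)} = 8^{2} = 64$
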